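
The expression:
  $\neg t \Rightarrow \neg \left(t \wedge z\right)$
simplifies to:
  $\text{True}$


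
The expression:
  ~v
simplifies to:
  ~v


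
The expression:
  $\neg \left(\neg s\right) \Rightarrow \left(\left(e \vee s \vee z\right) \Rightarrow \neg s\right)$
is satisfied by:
  {s: False}


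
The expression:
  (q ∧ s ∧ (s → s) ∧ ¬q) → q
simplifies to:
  True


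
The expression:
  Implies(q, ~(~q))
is always true.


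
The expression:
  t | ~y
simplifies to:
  t | ~y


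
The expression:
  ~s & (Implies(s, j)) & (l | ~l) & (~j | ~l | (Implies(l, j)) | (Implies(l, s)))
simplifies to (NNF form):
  ~s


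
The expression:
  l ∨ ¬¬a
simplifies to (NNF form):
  a ∨ l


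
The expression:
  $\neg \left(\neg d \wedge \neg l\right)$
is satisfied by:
  {d: True, l: True}
  {d: True, l: False}
  {l: True, d: False}


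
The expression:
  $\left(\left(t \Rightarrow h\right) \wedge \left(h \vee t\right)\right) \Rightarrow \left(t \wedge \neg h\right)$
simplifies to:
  $\neg h$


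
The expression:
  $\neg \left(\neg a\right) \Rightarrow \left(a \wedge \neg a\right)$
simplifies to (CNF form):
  $\neg a$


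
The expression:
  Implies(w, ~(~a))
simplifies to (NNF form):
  a | ~w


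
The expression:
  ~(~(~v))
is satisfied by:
  {v: False}


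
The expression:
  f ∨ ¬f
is always true.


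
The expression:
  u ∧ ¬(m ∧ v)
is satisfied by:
  {u: True, m: False, v: False}
  {v: True, u: True, m: False}
  {m: True, u: True, v: False}


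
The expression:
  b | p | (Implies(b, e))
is always true.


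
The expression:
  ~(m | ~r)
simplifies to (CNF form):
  r & ~m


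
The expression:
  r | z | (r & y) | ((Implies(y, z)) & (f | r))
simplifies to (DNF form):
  r | z | (f & ~y)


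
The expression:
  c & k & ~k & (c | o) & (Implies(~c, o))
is never true.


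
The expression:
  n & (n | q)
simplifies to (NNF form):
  n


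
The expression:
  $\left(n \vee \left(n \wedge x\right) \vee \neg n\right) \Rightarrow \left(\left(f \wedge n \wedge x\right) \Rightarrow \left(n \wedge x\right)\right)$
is always true.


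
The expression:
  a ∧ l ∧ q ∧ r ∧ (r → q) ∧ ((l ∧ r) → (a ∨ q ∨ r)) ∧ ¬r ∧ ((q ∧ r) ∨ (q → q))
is never true.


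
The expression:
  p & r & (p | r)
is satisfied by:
  {r: True, p: True}


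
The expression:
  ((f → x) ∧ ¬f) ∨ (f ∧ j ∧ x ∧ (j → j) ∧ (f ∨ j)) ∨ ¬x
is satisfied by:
  {j: True, x: False, f: False}
  {j: False, x: False, f: False}
  {f: True, j: True, x: False}
  {f: True, j: False, x: False}
  {x: True, j: True, f: False}
  {x: True, j: False, f: False}
  {x: True, f: True, j: True}


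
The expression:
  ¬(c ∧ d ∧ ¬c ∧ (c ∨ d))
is always true.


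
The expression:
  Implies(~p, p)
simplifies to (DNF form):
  p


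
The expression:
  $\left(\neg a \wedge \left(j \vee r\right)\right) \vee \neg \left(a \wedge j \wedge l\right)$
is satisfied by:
  {l: False, a: False, j: False}
  {j: True, l: False, a: False}
  {a: True, l: False, j: False}
  {j: True, a: True, l: False}
  {l: True, j: False, a: False}
  {j: True, l: True, a: False}
  {a: True, l: True, j: False}


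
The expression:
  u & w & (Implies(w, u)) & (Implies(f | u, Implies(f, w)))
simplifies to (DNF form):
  u & w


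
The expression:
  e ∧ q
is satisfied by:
  {e: True, q: True}


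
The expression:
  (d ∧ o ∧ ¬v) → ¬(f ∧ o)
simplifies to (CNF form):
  v ∨ ¬d ∨ ¬f ∨ ¬o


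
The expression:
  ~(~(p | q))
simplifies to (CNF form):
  p | q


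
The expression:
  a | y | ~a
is always true.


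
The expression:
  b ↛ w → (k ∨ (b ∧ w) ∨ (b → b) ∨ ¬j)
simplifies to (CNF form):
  True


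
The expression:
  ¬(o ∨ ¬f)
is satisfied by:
  {f: True, o: False}


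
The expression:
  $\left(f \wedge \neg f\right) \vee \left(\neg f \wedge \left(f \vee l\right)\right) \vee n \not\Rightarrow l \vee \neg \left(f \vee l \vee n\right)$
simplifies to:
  $\left(n \wedge \neg l\right) \vee \neg f$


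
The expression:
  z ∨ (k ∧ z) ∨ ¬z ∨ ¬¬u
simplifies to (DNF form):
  True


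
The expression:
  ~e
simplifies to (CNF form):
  ~e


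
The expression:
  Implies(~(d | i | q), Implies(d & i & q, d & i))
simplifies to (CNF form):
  True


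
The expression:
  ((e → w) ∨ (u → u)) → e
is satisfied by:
  {e: True}


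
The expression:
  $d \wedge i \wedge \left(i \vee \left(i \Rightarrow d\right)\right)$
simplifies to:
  $d \wedge i$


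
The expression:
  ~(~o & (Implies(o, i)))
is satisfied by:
  {o: True}


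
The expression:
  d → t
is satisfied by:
  {t: True, d: False}
  {d: False, t: False}
  {d: True, t: True}


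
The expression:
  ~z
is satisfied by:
  {z: False}


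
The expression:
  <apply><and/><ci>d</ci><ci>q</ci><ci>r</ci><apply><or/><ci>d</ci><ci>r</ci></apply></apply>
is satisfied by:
  {r: True, d: True, q: True}


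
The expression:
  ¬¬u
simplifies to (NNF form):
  u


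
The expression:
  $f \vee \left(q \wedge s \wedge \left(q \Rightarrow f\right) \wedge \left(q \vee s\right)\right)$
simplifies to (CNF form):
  $f$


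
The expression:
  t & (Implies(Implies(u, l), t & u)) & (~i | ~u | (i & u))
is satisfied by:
  {t: True, u: True}


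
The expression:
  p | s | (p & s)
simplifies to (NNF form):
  p | s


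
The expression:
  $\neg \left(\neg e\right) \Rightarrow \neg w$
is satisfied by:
  {w: False, e: False}
  {e: True, w: False}
  {w: True, e: False}


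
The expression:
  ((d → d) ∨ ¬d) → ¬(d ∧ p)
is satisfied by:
  {p: False, d: False}
  {d: True, p: False}
  {p: True, d: False}


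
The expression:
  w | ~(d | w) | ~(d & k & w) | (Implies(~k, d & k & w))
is always true.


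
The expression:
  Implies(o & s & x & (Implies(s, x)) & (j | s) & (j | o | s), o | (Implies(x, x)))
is always true.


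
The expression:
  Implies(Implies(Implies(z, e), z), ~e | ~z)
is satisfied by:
  {e: False, z: False}
  {z: True, e: False}
  {e: True, z: False}


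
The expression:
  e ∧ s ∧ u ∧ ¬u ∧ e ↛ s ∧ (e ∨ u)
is never true.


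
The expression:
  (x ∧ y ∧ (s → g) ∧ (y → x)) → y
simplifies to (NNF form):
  True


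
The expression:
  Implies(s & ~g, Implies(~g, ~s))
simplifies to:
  g | ~s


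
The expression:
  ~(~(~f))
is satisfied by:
  {f: False}


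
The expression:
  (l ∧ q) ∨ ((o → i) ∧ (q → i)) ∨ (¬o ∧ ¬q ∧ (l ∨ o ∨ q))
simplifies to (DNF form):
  i ∨ (l ∧ q) ∨ (¬o ∧ ¬q)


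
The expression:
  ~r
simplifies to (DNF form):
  ~r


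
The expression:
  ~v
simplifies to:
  ~v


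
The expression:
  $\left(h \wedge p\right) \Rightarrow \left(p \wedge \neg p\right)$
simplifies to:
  $\neg h \vee \neg p$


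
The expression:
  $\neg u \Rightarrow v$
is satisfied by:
  {v: True, u: True}
  {v: True, u: False}
  {u: True, v: False}


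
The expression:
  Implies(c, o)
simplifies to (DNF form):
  o | ~c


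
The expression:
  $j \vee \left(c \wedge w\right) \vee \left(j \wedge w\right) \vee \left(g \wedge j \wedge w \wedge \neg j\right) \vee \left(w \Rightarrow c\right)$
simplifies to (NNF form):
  $c \vee j \vee \neg w$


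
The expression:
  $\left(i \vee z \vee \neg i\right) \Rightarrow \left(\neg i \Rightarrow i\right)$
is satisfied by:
  {i: True}


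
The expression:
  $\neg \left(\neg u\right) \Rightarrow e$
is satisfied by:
  {e: True, u: False}
  {u: False, e: False}
  {u: True, e: True}


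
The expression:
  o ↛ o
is never true.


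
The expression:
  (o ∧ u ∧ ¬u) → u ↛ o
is always true.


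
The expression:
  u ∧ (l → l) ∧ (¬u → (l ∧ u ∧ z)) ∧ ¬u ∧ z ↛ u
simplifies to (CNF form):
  False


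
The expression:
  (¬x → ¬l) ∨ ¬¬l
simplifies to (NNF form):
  True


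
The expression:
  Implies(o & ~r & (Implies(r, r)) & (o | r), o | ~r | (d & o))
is always true.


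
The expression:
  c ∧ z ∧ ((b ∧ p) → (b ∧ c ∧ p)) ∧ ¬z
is never true.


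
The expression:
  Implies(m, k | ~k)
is always true.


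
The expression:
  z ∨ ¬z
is always true.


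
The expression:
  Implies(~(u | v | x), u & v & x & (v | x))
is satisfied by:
  {x: True, v: True, u: True}
  {x: True, v: True, u: False}
  {x: True, u: True, v: False}
  {x: True, u: False, v: False}
  {v: True, u: True, x: False}
  {v: True, u: False, x: False}
  {u: True, v: False, x: False}


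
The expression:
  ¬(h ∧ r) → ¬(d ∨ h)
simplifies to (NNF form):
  (h ∧ r) ∨ (¬d ∧ ¬h)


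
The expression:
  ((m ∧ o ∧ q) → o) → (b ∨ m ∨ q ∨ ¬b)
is always true.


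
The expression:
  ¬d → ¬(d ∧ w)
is always true.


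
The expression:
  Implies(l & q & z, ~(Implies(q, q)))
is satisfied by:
  {l: False, q: False, z: False}
  {z: True, l: False, q: False}
  {q: True, l: False, z: False}
  {z: True, q: True, l: False}
  {l: True, z: False, q: False}
  {z: True, l: True, q: False}
  {q: True, l: True, z: False}


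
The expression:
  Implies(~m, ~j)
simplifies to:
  m | ~j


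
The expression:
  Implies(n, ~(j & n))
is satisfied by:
  {n: False, j: False}
  {j: True, n: False}
  {n: True, j: False}


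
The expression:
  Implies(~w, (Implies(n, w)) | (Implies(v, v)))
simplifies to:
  True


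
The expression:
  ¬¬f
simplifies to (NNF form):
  f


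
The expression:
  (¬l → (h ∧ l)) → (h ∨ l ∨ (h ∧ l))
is always true.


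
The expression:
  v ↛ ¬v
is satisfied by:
  {v: True}


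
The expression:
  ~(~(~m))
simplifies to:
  ~m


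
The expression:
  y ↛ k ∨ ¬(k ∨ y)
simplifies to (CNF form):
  ¬k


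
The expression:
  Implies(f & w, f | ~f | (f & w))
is always true.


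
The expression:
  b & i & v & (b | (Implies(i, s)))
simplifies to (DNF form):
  b & i & v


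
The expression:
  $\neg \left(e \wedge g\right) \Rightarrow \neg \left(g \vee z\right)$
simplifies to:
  $\left(e \wedge g\right) \vee \left(\neg g \wedge \neg z\right)$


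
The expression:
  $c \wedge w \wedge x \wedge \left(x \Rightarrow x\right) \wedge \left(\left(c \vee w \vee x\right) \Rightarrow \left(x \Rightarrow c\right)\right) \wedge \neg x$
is never true.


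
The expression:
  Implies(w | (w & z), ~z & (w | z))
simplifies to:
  ~w | ~z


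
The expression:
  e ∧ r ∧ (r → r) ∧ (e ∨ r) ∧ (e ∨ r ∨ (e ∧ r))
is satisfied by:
  {r: True, e: True}


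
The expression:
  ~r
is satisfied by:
  {r: False}


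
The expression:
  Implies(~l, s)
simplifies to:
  l | s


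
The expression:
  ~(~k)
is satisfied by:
  {k: True}


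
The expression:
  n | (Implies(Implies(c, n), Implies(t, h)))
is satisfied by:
  {n: True, c: True, h: True, t: False}
  {n: True, c: True, h: False, t: False}
  {n: True, h: True, t: False, c: False}
  {n: True, h: False, t: False, c: False}
  {c: True, h: True, t: False, n: False}
  {c: True, h: False, t: False, n: False}
  {h: True, c: False, t: False, n: False}
  {h: False, c: False, t: False, n: False}
  {n: True, c: True, t: True, h: True}
  {n: True, c: True, t: True, h: False}
  {n: True, t: True, h: True, c: False}
  {n: True, t: True, h: False, c: False}
  {t: True, c: True, h: True, n: False}
  {t: True, c: True, h: False, n: False}
  {t: True, h: True, c: False, n: False}


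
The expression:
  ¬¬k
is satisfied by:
  {k: True}


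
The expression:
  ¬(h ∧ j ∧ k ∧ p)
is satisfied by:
  {p: False, k: False, h: False, j: False}
  {j: True, p: False, k: False, h: False}
  {h: True, p: False, k: False, j: False}
  {j: True, h: True, p: False, k: False}
  {k: True, j: False, p: False, h: False}
  {j: True, k: True, p: False, h: False}
  {h: True, k: True, j: False, p: False}
  {j: True, h: True, k: True, p: False}
  {p: True, h: False, k: False, j: False}
  {j: True, p: True, h: False, k: False}
  {h: True, p: True, j: False, k: False}
  {j: True, h: True, p: True, k: False}
  {k: True, p: True, h: False, j: False}
  {j: True, k: True, p: True, h: False}
  {h: True, k: True, p: True, j: False}


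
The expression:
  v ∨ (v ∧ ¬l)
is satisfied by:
  {v: True}


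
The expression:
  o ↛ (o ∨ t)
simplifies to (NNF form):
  False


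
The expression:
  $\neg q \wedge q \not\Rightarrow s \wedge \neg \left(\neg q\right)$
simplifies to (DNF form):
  $\text{False}$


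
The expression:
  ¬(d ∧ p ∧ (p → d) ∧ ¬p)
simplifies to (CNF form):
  True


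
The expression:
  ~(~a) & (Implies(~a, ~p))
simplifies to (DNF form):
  a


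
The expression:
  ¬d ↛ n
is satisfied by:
  {n: True, d: False}
  {d: False, n: False}
  {d: True, n: True}


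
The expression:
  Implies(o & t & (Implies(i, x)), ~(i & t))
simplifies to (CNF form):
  ~i | ~o | ~t | ~x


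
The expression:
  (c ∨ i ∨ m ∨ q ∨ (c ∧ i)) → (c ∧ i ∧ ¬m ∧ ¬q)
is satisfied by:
  {q: False, c: False, m: False, i: False}
  {i: True, c: True, q: False, m: False}


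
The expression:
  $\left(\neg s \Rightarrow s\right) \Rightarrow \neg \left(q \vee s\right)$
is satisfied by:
  {s: False}


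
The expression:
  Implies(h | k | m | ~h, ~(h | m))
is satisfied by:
  {h: False, m: False}


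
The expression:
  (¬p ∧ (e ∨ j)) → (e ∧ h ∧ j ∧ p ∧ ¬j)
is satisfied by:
  {p: True, j: False, e: False}
  {p: True, e: True, j: False}
  {p: True, j: True, e: False}
  {p: True, e: True, j: True}
  {e: False, j: False, p: False}


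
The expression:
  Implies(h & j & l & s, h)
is always true.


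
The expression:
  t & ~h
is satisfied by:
  {t: True, h: False}


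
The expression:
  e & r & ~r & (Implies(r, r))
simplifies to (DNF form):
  False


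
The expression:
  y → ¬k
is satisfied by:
  {k: False, y: False}
  {y: True, k: False}
  {k: True, y: False}


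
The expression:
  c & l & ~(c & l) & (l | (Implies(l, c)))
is never true.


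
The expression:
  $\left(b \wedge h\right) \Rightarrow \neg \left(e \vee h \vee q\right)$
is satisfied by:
  {h: False, b: False}
  {b: True, h: False}
  {h: True, b: False}


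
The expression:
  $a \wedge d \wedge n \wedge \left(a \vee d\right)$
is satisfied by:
  {a: True, d: True, n: True}


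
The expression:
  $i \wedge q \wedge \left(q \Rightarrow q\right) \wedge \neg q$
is never true.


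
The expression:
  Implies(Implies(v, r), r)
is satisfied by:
  {r: True, v: True}
  {r: True, v: False}
  {v: True, r: False}


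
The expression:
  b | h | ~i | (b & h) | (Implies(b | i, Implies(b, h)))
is always true.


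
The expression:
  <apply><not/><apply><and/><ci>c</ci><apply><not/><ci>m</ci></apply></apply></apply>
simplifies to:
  <apply><or/><ci>m</ci><apply><not/><ci>c</ci></apply></apply>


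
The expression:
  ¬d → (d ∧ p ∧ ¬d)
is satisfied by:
  {d: True}


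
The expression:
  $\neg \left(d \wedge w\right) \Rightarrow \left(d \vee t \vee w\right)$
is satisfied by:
  {d: True, t: True, w: True}
  {d: True, t: True, w: False}
  {d: True, w: True, t: False}
  {d: True, w: False, t: False}
  {t: True, w: True, d: False}
  {t: True, w: False, d: False}
  {w: True, t: False, d: False}


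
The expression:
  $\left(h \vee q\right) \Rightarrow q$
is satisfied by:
  {q: True, h: False}
  {h: False, q: False}
  {h: True, q: True}


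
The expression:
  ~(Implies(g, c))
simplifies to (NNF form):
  g & ~c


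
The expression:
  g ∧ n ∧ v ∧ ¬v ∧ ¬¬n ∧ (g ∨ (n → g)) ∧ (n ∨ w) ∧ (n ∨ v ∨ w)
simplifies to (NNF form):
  False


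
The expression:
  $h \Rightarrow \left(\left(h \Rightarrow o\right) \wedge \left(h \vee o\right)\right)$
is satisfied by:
  {o: True, h: False}
  {h: False, o: False}
  {h: True, o: True}


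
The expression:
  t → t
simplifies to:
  True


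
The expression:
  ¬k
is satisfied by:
  {k: False}


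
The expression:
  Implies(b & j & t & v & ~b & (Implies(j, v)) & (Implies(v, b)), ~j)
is always true.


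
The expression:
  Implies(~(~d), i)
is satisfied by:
  {i: True, d: False}
  {d: False, i: False}
  {d: True, i: True}


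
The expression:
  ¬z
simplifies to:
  ¬z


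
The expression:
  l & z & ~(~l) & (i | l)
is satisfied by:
  {z: True, l: True}


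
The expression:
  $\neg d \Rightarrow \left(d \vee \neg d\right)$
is always true.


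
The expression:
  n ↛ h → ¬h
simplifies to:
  True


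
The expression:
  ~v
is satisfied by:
  {v: False}


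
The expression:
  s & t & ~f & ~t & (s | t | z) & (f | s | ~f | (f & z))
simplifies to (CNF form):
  False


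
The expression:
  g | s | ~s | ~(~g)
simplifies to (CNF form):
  True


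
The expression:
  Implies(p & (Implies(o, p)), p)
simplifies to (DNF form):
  True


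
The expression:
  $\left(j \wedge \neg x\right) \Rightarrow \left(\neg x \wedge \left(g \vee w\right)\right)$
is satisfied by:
  {x: True, g: True, w: True, j: False}
  {x: True, g: True, w: False, j: False}
  {x: True, w: True, g: False, j: False}
  {x: True, w: False, g: False, j: False}
  {g: True, w: True, x: False, j: False}
  {g: True, w: False, x: False, j: False}
  {w: True, x: False, g: False, j: False}
  {w: False, x: False, g: False, j: False}
  {j: True, x: True, g: True, w: True}
  {j: True, x: True, g: True, w: False}
  {j: True, x: True, w: True, g: False}
  {j: True, x: True, w: False, g: False}
  {j: True, g: True, w: True, x: False}
  {j: True, g: True, w: False, x: False}
  {j: True, w: True, g: False, x: False}


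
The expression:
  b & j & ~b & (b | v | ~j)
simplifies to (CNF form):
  False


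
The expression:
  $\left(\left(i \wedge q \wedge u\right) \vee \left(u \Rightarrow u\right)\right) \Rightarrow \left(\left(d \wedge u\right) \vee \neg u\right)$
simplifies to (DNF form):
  $d \vee \neg u$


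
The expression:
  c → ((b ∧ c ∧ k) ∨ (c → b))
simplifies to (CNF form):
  b ∨ ¬c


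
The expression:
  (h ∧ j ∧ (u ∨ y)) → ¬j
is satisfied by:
  {u: False, h: False, j: False, y: False}
  {y: True, u: False, h: False, j: False}
  {u: True, y: False, h: False, j: False}
  {y: True, u: True, h: False, j: False}
  {j: True, y: False, u: False, h: False}
  {j: True, y: True, u: False, h: False}
  {j: True, u: True, y: False, h: False}
  {j: True, y: True, u: True, h: False}
  {h: True, j: False, u: False, y: False}
  {h: True, y: True, j: False, u: False}
  {h: True, u: True, j: False, y: False}
  {y: True, h: True, u: True, j: False}
  {h: True, j: True, y: False, u: False}


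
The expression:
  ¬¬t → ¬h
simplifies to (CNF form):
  ¬h ∨ ¬t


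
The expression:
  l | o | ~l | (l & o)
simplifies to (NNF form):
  True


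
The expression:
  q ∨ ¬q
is always true.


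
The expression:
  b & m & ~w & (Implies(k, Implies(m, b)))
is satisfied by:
  {m: True, b: True, w: False}


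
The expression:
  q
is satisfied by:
  {q: True}


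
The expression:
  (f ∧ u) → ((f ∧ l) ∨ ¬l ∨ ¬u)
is always true.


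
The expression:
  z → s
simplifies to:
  s ∨ ¬z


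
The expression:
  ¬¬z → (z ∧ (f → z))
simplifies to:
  True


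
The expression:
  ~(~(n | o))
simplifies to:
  n | o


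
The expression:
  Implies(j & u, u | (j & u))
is always true.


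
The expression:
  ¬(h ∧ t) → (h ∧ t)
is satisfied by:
  {t: True, h: True}


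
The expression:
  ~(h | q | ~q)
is never true.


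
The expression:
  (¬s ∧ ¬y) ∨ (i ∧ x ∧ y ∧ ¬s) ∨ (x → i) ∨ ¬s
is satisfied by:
  {i: True, s: False, x: False}
  {s: False, x: False, i: False}
  {i: True, x: True, s: False}
  {x: True, s: False, i: False}
  {i: True, s: True, x: False}
  {s: True, i: False, x: False}
  {i: True, x: True, s: True}


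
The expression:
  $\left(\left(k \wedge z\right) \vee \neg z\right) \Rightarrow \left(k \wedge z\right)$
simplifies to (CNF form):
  $z$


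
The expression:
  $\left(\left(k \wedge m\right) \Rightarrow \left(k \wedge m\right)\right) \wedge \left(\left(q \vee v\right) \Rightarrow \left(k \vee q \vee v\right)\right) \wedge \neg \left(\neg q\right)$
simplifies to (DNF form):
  $q$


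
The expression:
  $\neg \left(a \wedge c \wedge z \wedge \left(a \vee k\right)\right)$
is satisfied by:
  {c: False, z: False, a: False}
  {a: True, c: False, z: False}
  {z: True, c: False, a: False}
  {a: True, z: True, c: False}
  {c: True, a: False, z: False}
  {a: True, c: True, z: False}
  {z: True, c: True, a: False}


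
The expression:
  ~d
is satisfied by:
  {d: False}


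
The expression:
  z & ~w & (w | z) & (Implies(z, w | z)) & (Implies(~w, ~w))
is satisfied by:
  {z: True, w: False}


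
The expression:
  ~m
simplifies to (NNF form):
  ~m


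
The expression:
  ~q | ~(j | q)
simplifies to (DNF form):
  ~q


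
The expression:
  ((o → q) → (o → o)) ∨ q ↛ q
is always true.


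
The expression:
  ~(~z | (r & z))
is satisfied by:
  {z: True, r: False}


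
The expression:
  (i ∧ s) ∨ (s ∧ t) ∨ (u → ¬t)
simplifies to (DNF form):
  s ∨ ¬t ∨ ¬u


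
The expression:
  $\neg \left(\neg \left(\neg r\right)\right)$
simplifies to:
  $\neg r$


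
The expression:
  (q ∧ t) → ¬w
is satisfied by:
  {w: False, t: False, q: False}
  {q: True, w: False, t: False}
  {t: True, w: False, q: False}
  {q: True, t: True, w: False}
  {w: True, q: False, t: False}
  {q: True, w: True, t: False}
  {t: True, w: True, q: False}


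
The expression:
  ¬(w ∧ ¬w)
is always true.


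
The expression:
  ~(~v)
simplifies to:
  v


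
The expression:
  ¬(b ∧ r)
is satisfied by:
  {b: False, r: False}
  {r: True, b: False}
  {b: True, r: False}


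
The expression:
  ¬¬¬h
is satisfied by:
  {h: False}


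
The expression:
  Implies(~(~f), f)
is always true.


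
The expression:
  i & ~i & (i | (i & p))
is never true.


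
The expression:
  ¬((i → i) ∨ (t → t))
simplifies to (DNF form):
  False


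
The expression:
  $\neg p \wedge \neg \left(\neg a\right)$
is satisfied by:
  {a: True, p: False}


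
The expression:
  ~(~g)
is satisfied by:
  {g: True}


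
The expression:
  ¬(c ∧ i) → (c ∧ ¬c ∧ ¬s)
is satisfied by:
  {c: True, i: True}


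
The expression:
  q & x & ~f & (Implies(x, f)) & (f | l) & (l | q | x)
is never true.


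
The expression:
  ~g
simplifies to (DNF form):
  ~g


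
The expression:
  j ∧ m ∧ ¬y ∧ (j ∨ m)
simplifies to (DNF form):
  j ∧ m ∧ ¬y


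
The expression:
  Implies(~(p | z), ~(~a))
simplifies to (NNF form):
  a | p | z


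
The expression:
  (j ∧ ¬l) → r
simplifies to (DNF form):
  l ∨ r ∨ ¬j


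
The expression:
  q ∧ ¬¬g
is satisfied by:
  {g: True, q: True}


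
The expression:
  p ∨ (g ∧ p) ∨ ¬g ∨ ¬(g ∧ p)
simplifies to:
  True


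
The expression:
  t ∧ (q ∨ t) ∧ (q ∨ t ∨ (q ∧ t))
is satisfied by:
  {t: True}


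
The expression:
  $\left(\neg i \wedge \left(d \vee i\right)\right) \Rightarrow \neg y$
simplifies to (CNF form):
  $i \vee \neg d \vee \neg y$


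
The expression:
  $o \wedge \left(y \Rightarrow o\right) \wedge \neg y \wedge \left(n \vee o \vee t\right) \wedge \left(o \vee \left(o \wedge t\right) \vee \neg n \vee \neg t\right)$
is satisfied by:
  {o: True, y: False}


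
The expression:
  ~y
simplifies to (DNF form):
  ~y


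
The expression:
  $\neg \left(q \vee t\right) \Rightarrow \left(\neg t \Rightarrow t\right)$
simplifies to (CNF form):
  $q \vee t$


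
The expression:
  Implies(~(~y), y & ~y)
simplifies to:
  ~y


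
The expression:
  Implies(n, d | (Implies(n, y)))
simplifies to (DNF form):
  d | y | ~n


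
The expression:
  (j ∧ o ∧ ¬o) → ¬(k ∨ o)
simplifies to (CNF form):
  True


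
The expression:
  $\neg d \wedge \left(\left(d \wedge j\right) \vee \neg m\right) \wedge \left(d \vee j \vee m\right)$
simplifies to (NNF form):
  $j \wedge \neg d \wedge \neg m$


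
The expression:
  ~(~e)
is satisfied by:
  {e: True}


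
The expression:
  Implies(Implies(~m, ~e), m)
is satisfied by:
  {m: True, e: True}
  {m: True, e: False}
  {e: True, m: False}


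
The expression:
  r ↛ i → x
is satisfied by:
  {i: True, x: True, r: False}
  {i: True, x: False, r: False}
  {x: True, i: False, r: False}
  {i: False, x: False, r: False}
  {i: True, r: True, x: True}
  {i: True, r: True, x: False}
  {r: True, x: True, i: False}


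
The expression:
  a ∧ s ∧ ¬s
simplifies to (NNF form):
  False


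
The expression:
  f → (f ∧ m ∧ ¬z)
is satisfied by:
  {m: True, f: False, z: False}
  {m: False, f: False, z: False}
  {z: True, m: True, f: False}
  {z: True, m: False, f: False}
  {f: True, m: True, z: False}


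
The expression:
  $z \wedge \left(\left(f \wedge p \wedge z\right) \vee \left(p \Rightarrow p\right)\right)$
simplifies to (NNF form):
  $z$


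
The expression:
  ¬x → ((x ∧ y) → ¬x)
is always true.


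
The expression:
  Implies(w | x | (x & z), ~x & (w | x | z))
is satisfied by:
  {x: False}


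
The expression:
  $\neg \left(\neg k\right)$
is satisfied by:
  {k: True}


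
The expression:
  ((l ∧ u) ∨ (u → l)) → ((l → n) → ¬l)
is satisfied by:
  {l: False, n: False}
  {n: True, l: False}
  {l: True, n: False}


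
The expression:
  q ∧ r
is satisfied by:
  {r: True, q: True}


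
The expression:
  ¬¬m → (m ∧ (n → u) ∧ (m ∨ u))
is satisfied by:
  {u: True, m: False, n: False}
  {m: False, n: False, u: False}
  {n: True, u: True, m: False}
  {n: True, m: False, u: False}
  {u: True, m: True, n: False}
  {m: True, u: False, n: False}
  {n: True, m: True, u: True}


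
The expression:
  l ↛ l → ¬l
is always true.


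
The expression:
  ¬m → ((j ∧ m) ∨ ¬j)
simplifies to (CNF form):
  m ∨ ¬j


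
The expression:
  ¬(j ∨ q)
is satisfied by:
  {q: False, j: False}


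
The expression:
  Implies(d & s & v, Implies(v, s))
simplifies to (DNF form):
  True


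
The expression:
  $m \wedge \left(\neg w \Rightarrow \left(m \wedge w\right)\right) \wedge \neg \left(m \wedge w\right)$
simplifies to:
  $\text{False}$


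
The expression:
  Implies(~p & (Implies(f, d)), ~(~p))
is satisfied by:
  {p: True, f: True, d: False}
  {p: True, d: False, f: False}
  {p: True, f: True, d: True}
  {p: True, d: True, f: False}
  {f: True, d: False, p: False}


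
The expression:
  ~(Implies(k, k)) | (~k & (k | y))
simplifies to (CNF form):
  y & ~k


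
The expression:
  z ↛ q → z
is always true.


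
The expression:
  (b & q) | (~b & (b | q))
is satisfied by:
  {q: True}


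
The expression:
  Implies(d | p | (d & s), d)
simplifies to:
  d | ~p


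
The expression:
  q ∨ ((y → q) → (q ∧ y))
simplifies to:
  q ∨ y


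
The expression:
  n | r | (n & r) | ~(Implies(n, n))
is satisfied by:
  {r: True, n: True}
  {r: True, n: False}
  {n: True, r: False}


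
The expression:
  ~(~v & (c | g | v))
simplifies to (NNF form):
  v | (~c & ~g)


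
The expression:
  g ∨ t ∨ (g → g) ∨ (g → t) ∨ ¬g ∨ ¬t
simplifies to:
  True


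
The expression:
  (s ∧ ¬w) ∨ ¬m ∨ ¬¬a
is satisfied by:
  {a: True, s: True, w: False, m: False}
  {a: True, s: False, w: False, m: False}
  {a: True, w: True, s: True, m: False}
  {a: True, w: True, s: False, m: False}
  {s: True, a: False, w: False, m: False}
  {a: False, s: False, w: False, m: False}
  {w: True, s: True, a: False, m: False}
  {w: True, a: False, s: False, m: False}
  {a: True, m: True, s: True, w: False}
  {a: True, m: True, s: False, w: False}
  {a: True, m: True, w: True, s: True}
  {a: True, m: True, w: True, s: False}
  {m: True, s: True, w: False, a: False}


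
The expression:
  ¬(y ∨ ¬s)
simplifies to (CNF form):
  s ∧ ¬y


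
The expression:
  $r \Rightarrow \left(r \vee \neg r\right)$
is always true.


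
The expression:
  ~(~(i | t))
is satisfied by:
  {i: True, t: True}
  {i: True, t: False}
  {t: True, i: False}


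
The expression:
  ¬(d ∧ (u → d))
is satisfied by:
  {d: False}


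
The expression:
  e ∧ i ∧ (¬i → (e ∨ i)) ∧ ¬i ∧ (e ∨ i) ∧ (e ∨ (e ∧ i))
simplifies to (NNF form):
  False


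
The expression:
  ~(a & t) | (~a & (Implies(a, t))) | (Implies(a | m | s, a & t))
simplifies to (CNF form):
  True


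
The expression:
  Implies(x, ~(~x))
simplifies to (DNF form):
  True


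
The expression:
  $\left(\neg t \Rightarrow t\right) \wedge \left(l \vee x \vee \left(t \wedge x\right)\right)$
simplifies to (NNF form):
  $t \wedge \left(l \vee x\right)$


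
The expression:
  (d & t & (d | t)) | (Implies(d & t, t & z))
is always true.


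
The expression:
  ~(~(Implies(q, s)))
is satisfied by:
  {s: True, q: False}
  {q: False, s: False}
  {q: True, s: True}


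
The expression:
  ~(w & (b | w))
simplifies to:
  ~w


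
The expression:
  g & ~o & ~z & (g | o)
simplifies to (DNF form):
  g & ~o & ~z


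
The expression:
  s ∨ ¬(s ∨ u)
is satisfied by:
  {s: True, u: False}
  {u: False, s: False}
  {u: True, s: True}


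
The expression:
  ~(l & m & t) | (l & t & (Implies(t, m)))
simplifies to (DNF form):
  True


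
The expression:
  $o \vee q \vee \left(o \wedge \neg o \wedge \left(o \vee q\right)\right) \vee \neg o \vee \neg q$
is always true.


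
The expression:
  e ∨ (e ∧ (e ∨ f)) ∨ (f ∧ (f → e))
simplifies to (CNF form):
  e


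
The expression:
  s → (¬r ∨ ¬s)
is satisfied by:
  {s: False, r: False}
  {r: True, s: False}
  {s: True, r: False}


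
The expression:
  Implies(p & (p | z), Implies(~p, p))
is always true.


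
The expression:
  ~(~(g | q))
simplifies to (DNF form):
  g | q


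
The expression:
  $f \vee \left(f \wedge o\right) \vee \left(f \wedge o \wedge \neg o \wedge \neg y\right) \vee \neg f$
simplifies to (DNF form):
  $\text{True}$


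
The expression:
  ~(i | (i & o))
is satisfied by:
  {i: False}


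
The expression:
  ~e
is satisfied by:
  {e: False}


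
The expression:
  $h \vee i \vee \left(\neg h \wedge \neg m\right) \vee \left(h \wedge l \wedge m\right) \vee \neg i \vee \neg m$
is always true.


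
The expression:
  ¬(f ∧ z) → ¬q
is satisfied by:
  {f: True, z: True, q: False}
  {f: True, z: False, q: False}
  {z: True, f: False, q: False}
  {f: False, z: False, q: False}
  {q: True, f: True, z: True}


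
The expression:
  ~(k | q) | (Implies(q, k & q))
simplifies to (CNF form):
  k | ~q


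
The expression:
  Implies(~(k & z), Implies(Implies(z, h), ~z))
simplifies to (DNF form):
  k | ~h | ~z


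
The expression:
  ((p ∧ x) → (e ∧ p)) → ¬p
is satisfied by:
  {x: True, e: False, p: False}
  {e: False, p: False, x: False}
  {x: True, e: True, p: False}
  {e: True, x: False, p: False}
  {p: True, x: True, e: False}


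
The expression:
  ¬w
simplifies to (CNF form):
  ¬w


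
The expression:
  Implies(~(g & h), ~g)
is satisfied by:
  {h: True, g: False}
  {g: False, h: False}
  {g: True, h: True}


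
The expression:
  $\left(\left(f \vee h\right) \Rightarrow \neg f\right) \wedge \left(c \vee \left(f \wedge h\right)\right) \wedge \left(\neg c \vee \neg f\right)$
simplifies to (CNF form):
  $c \wedge \neg f$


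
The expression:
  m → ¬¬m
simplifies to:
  True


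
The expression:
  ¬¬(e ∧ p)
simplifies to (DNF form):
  e ∧ p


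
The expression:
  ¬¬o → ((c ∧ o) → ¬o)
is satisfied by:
  {c: False, o: False}
  {o: True, c: False}
  {c: True, o: False}


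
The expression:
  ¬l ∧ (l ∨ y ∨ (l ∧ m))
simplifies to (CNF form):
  y ∧ ¬l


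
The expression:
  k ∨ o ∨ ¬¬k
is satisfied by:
  {k: True, o: True}
  {k: True, o: False}
  {o: True, k: False}


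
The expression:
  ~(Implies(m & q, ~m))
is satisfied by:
  {m: True, q: True}


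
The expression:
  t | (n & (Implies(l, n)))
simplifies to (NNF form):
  n | t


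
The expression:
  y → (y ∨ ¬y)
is always true.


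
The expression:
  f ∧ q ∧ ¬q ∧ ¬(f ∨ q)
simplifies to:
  False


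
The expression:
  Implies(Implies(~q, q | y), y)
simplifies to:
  y | ~q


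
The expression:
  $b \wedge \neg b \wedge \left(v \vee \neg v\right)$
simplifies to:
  $\text{False}$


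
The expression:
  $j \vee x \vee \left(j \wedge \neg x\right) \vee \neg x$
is always true.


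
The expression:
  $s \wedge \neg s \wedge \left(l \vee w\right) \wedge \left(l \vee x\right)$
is never true.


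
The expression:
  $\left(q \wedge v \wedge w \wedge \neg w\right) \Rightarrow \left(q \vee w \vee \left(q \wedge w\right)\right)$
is always true.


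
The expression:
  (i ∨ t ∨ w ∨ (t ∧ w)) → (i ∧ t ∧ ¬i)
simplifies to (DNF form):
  ¬i ∧ ¬t ∧ ¬w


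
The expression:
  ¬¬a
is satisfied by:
  {a: True}


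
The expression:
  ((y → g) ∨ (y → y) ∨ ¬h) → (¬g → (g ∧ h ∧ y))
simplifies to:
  g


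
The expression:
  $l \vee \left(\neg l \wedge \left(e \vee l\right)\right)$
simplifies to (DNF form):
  $e \vee l$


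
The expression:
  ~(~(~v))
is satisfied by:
  {v: False}


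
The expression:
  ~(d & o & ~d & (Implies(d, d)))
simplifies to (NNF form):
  True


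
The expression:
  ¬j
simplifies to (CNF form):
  ¬j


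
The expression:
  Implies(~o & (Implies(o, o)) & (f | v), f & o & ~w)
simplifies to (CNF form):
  (o | ~f) & (o | ~v)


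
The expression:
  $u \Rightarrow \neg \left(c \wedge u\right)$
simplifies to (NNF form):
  $\neg c \vee \neg u$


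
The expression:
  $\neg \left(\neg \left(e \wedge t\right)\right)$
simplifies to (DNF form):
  $e \wedge t$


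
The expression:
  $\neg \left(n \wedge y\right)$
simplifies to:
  $\neg n \vee \neg y$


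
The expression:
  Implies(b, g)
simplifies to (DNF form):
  g | ~b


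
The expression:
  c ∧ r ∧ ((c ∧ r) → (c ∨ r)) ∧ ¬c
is never true.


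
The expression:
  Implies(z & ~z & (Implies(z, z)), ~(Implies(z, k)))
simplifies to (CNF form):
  True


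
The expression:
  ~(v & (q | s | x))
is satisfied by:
  {x: False, q: False, v: False, s: False}
  {s: True, x: False, q: False, v: False}
  {q: True, s: False, x: False, v: False}
  {s: True, q: True, x: False, v: False}
  {x: True, s: False, q: False, v: False}
  {s: True, x: True, q: False, v: False}
  {q: True, x: True, s: False, v: False}
  {s: True, q: True, x: True, v: False}
  {v: True, s: False, x: False, q: False}


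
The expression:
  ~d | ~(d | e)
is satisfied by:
  {d: False}


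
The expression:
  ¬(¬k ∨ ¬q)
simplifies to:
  k ∧ q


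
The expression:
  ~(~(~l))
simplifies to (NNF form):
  ~l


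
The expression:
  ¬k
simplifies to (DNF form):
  ¬k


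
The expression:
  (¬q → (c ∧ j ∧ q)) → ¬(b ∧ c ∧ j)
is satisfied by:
  {c: False, q: False, b: False, j: False}
  {j: True, c: False, q: False, b: False}
  {b: True, c: False, q: False, j: False}
  {j: True, b: True, c: False, q: False}
  {q: True, j: False, c: False, b: False}
  {j: True, q: True, c: False, b: False}
  {b: True, q: True, j: False, c: False}
  {j: True, b: True, q: True, c: False}
  {c: True, b: False, q: False, j: False}
  {j: True, c: True, b: False, q: False}
  {b: True, c: True, j: False, q: False}
  {j: True, b: True, c: True, q: False}
  {q: True, c: True, b: False, j: False}
  {j: True, q: True, c: True, b: False}
  {b: True, q: True, c: True, j: False}


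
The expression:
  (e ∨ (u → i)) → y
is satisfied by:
  {y: True, u: True, e: False, i: False}
  {y: True, e: False, u: False, i: False}
  {y: True, i: True, u: True, e: False}
  {y: True, i: True, e: False, u: False}
  {y: True, u: True, e: True, i: False}
  {y: True, e: True, u: False, i: False}
  {y: True, i: True, e: True, u: True}
  {y: True, i: True, e: True, u: False}
  {u: True, i: False, e: False, y: False}


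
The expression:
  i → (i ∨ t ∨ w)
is always true.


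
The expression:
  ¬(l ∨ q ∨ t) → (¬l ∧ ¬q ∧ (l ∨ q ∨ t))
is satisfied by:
  {t: True, q: True, l: True}
  {t: True, q: True, l: False}
  {t: True, l: True, q: False}
  {t: True, l: False, q: False}
  {q: True, l: True, t: False}
  {q: True, l: False, t: False}
  {l: True, q: False, t: False}


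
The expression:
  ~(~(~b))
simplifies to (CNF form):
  ~b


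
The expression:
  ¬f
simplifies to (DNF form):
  ¬f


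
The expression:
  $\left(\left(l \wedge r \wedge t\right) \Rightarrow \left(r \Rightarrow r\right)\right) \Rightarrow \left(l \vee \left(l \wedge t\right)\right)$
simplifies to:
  $l$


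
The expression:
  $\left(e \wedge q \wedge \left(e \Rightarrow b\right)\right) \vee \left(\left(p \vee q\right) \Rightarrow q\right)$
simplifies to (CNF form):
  $q \vee \neg p$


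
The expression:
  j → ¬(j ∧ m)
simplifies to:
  ¬j ∨ ¬m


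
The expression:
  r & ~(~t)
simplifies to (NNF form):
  r & t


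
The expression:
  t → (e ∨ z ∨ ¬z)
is always true.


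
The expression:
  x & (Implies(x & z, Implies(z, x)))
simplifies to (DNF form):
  x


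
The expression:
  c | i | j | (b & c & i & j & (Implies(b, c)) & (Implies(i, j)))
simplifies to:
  c | i | j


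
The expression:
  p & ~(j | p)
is never true.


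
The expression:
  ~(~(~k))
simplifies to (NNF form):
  ~k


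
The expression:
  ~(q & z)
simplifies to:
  ~q | ~z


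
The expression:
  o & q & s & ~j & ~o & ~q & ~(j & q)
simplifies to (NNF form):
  False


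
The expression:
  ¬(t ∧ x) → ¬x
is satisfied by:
  {t: True, x: False}
  {x: False, t: False}
  {x: True, t: True}


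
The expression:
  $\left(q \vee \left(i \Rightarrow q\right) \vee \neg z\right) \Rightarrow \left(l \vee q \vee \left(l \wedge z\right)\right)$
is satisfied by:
  {i: True, q: True, l: True, z: True}
  {i: True, q: True, l: True, z: False}
  {q: True, l: True, z: True, i: False}
  {q: True, l: True, z: False, i: False}
  {i: True, q: True, z: True, l: False}
  {i: True, q: True, z: False, l: False}
  {q: True, z: True, l: False, i: False}
  {q: True, z: False, l: False, i: False}
  {i: True, l: True, z: True, q: False}
  {i: True, l: True, z: False, q: False}
  {l: True, z: True, q: False, i: False}
  {l: True, q: False, z: False, i: False}
  {i: True, z: True, q: False, l: False}
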